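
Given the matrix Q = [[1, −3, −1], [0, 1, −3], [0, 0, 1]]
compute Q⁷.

[[1, −21, 182], [0, 1, −21], [0, 0, 1]]

Q = I + N where N = [[0, −3, −1], [0, 0, −3], [0, 0, 0]] is strictly upper-triangular, so N³ = 0.
(I + N)⁷ = I + 7·N + 21·N² = [[1, −21, 182], [0, 1, −21], [0, 0, 1]].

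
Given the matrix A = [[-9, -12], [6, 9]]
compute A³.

tr A = 0 and det A = -9, so the characteristic polynomial is λ² − (0)λ + (-9) with roots 3 and -3.
Eigenvectors give P = [[-1, -2], [1, 1]] with P⁻¹ = [[1, 2], [-1, -1]], and A = P·diag(3, -3)·P⁻¹.
Then A³ = P·diag(27, -27)·P⁻¹ = [[-27, 54], [27, -27]] · [[1, 2], [-1, -1]] = [[-81, -108], [54, 81]].

[[-81, -108], [54, 81]]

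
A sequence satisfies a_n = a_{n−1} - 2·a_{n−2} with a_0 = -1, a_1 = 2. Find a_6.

With companion matrix M = [[1, -2], [1, 0]], [a_n, a_{n−1}]ᵀ = M·[a_{n−1}, a_{n−2}]ᵀ, so [a_6, a_5]ᵀ = M⁵·[a_1, a_0]ᵀ.
M⁵ = [[5, 2], [-1, 6]], giving [a_6, a_5]ᵀ = [[8], [-8]].

8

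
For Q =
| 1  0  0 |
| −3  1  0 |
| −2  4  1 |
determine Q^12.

Q = I + N where N = [[0, 0, 0], [−3, 0, 0], [−2, 4, 0]] is strictly lower-triangular, so N^3 = 0.
(I + N)^12 = I + 12·N + 66·N^2 = [[1, 0, 0], [−36, 1, 0], [−816, 48, 1]].

[[1, 0, 0], [−36, 1, 0], [−816, 48, 1]]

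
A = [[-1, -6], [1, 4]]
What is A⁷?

[[-253, -762], [127, 382]]

tr A = 3 and det A = 2, so the characteristic polynomial is λ² − (3)λ + (2) with roots 2 and 1.
Eigenvectors give P = [[2, 3], [-1, -1]] with P⁻¹ = [[-1, -3], [1, 2]], and A = P·diag(2, 1)·P⁻¹.
Then A⁷ = P·diag(128, 1)·P⁻¹ = [[256, 3], [-128, -1]] · [[-1, -3], [1, 2]] = [[-253, -762], [127, 382]].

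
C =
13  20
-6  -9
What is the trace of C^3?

tr C = 4 and det C = 3, so the characteristic polynomial is λ² − (4)λ + (3) with roots 1 and 3.
Eigenvectors give P = [[5, 2], [-3, -1]] with P⁻¹ = [[-1, -2], [3, 5]], and C = P·diag(1, 3)·P⁻¹.
Then C^3 = P·diag(1, 27)·P⁻¹ = [[5, 54], [-3, -27]] · [[-1, -2], [3, 5]] = [[157, 260], [-78, -129]].

28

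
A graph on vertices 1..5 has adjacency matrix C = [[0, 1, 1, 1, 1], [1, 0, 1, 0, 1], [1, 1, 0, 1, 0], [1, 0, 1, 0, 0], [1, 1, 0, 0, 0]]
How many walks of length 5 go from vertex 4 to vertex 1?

The number of length-5 walks from vertex 4 to vertex 1 is entry (4,1) of C^5, where C is the adjacency matrix.
C^2 = [[4, 2, 2, 1, 1], [2, 3, 1, 2, 1], [2, 1, 3, 1, 2], [1, 2, 1, 2, 1], [1, 1, 2, 1, 2]]
C^3 = [[6, 7, 7, 6, 6], [7, 4, 7, 3, 5], [7, 7, 4, 5, 3], [6, 3, 5, 2, 3], [6, 5, 3, 3, 2]]
C^4 = [[26, 19, 19, 13, 13], [19, 19, 14, 14, 11], [19, 14, 19, 11, 14], [13, 14, 11, 11, 9], [13, 11, 14, 9, 11]]
C^5 = [[64, 58, 58, 45, 45], [58, 44, 52, 33, 38], [58, 52, 44, 38, 33], [45, 33, 38, 24, 27], [45, 38, 33, 27, 24]]

45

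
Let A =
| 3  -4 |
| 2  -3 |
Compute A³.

A² = [[1, 0], [0, 1]]
A³ = [[3, -4], [2, -3]]

[[3, -4], [2, -3]]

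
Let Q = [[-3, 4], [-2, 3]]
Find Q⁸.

Q² = I (check: tr Q = 0 and det Q = -1), so Q⁸ = I since 8 is even.

[[1, 0], [0, 1]]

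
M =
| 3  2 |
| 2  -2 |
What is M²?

[[13, 2], [2, 8]]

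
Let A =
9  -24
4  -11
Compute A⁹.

tr A = -2 and det A = -3, so the characteristic polynomial is λ² − (-2)λ + (-3) with roots -3 and 1.
Eigenvectors give P = [[2, 3], [1, 1]] with P⁻¹ = [[-1, 3], [1, -2]], and A = P·diag(-3, 1)·P⁻¹.
Then A⁹ = P·diag(-19683, 1)·P⁻¹ = [[-39366, 3], [-19683, 1]] · [[-1, 3], [1, -2]] = [[39369, -118104], [19684, -59051]].

[[39369, -118104], [19684, -59051]]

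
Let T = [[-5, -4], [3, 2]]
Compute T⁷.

tr T = -3 and det T = 2, so the characteristic polynomial is λ² − (-3)λ + (2) with roots -2 and -1.
Eigenvectors give P = [[-4, 1], [3, -1]] with P⁻¹ = [[-1, -1], [-3, -4]], and T = P·diag(-2, -1)·P⁻¹.
Then T⁷ = P·diag(-128, -1)·P⁻¹ = [[512, -1], [-384, 1]] · [[-1, -1], [-3, -4]] = [[-509, -508], [381, 380]].

[[-509, -508], [381, 380]]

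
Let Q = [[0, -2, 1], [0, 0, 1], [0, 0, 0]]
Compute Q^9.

Q is strictly triangular, hence nilpotent: Q^3 = 0, so Q^9 = 0.

[[0, 0, 0], [0, 0, 0], [0, 0, 0]]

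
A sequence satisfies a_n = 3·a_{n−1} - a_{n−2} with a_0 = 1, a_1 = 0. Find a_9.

-987

With companion matrix Q = [[3, -1], [1, 0]], [a_n, a_{n−1}]ᵀ = Q·[a_{n−1}, a_{n−2}]ᵀ, so [a_9, a_8]ᵀ = Q^8·[a_1, a_0]ᵀ.
Q^8 = [[2584, -987], [987, -377]], giving [a_9, a_8]ᵀ = [[-987], [-377]].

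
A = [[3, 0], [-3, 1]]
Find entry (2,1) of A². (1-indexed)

-12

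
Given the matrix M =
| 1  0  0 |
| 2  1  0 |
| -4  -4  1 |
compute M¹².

[[1, 0, 0], [24, 1, 0], [-576, -48, 1]]

M = I + N where N = [[0, 0, 0], [2, 0, 0], [-4, -4, 0]] is strictly lower-triangular, so N³ = 0.
(I + N)¹² = I + 12·N + 66·N² = [[1, 0, 0], [24, 1, 0], [-576, -48, 1]].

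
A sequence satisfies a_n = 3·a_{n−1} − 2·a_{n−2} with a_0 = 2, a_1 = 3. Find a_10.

With companion matrix C = [[3, −2], [1, 0]], [a_n, a_{n−1}]ᵀ = C·[a_{n−1}, a_{n−2}]ᵀ, so [a_10, a_9]ᵀ = C^9·[a_1, a_0]ᵀ.
C^9 = [[1023, −1022], [511, −510]], giving [a_10, a_9]ᵀ = [[1025], [513]].

1025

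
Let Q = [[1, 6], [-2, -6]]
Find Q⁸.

[[-18659, -37830], [12610, 25476]]

tr Q = -5 and det Q = 6, so the characteristic polynomial is λ² − (-5)λ + (6) with roots -2 and -3.
Eigenvectors give P = [[-2, -3], [1, 2]] with P⁻¹ = [[-2, -3], [1, 2]], and Q = P·diag(-2, -3)·P⁻¹.
Then Q⁸ = P·diag(256, 6561)·P⁻¹ = [[-512, -19683], [256, 13122]] · [[-2, -3], [1, 2]] = [[-18659, -37830], [12610, 25476]].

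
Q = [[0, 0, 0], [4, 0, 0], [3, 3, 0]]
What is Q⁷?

[[0, 0, 0], [0, 0, 0], [0, 0, 0]]

Q is strictly triangular, hence nilpotent: Q³ = 0, so Q⁷ = 0.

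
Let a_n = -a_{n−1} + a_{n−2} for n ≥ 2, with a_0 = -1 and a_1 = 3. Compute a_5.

With companion matrix Q = [[-1, 1], [1, 0]], [a_n, a_{n−1}]ᵀ = Q·[a_{n−1}, a_{n−2}]ᵀ, so [a_5, a_4]ᵀ = Q^4·[a_1, a_0]ᵀ.
Q^4 = [[5, -3], [-3, 2]], giving [a_5, a_4]ᵀ = [[18], [-11]].

18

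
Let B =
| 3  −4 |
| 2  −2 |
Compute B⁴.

B² = [[1, −4], [2, −4]]
B³ = [[−5, 4], [−2, 0]]
B⁴ = [[−7, 12], [−6, 8]]

[[−7, 12], [−6, 8]]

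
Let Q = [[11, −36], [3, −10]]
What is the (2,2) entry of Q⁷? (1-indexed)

−388

tr Q = 1 and det Q = −2, so the characteristic polynomial is λ² − (1)λ + (−2) with roots −1 and 2.
Eigenvectors give P = [[−3, 4], [−1, 1]] with P⁻¹ = [[1, −4], [1, −3]], and Q = P·diag(−1, 2)·P⁻¹.
Then Q⁷ = P·diag(−1, 128)·P⁻¹ = [[3, 512], [1, 128]] · [[1, −4], [1, −3]] = [[515, −1548], [129, −388]].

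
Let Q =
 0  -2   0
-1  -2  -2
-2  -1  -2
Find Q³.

Q² = [[2, 4, 4], [6, 8, 8], [5, 8, 6]]
Q³ = [[-12, -16, -16], [-24, -36, -32], [-20, -32, -28]]

[[-12, -16, -16], [-24, -36, -32], [-20, -32, -28]]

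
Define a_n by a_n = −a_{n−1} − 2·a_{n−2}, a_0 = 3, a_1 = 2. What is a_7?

With companion matrix A = [[−1, −2], [1, 0]], [a_n, a_{n−1}]ᵀ = A·[a_{n−1}, a_{n−2}]ᵀ, so [a_7, a_6]ᵀ = A⁶·[a_1, a_0]ᵀ.
A⁶ = [[7, 10], [−5, 2]], giving [a_7, a_6]ᵀ = [[44], [−4]].

44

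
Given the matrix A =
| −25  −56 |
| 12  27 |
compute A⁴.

[[−479, −1120], [240, 561]]

tr A = 2 and det A = −3, so the characteristic polynomial is λ² − (2)λ + (−3) with roots 3 and −1.
Eigenvectors give P = [[−2, 7], [1, −3]] with P⁻¹ = [[3, 7], [1, 2]], and A = P·diag(3, −1)·P⁻¹.
Then A⁴ = P·diag(81, 1)·P⁻¹ = [[−162, 7], [81, −3]] · [[3, 7], [1, 2]] = [[−479, −1120], [240, 561]].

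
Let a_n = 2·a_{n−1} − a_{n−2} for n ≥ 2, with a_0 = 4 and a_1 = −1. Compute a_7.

−31

With companion matrix T = [[2, −1], [1, 0]], [a_n, a_{n−1}]ᵀ = T·[a_{n−1}, a_{n−2}]ᵀ, so [a_7, a_6]ᵀ = T⁶·[a_1, a_0]ᵀ.
T⁶ = [[7, −6], [6, −5]], giving [a_7, a_6]ᵀ = [[−31], [−26]].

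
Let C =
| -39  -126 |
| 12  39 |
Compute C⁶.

tr C = 0 and det C = -9, so the characteristic polynomial is λ² − (0)λ + (-9) with roots -3 and 3.
Eigenvectors give P = [[-7, 3], [2, -1]] with P⁻¹ = [[-1, -3], [-2, -7]], and C = P·diag(-3, 3)·P⁻¹.
Then C⁶ = P·diag(729, 729)·P⁻¹ = [[-5103, 2187], [1458, -729]] · [[-1, -3], [-2, -7]] = [[729, 0], [0, 729]].

[[729, 0], [0, 729]]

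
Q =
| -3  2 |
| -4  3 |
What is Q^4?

[[1, 0], [0, 1]]

Q² = I (check: tr Q = 0 and det Q = -1), so Q^4 = I since 4 is even.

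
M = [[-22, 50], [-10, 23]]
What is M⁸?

[[-24964, 63050], [-12610, 31781]]

tr M = 1 and det M = -6, so the characteristic polynomial is λ² − (1)λ + (-6) with roots -2 and 3.
Eigenvectors give P = [[-5, -2], [-2, -1]] with P⁻¹ = [[-1, 2], [2, -5]], and M = P·diag(-2, 3)·P⁻¹.
Then M⁸ = P·diag(256, 6561)·P⁻¹ = [[-1280, -13122], [-512, -6561]] · [[-1, 2], [2, -5]] = [[-24964, 63050], [-12610, 31781]].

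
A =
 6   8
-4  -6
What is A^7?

[[384, 512], [-256, -384]]

tr A = 0 and det A = -4, so the characteristic polynomial is λ² − (0)λ + (-4) with roots 2 and -2.
Eigenvectors give P = [[-2, -1], [1, 1]] with P⁻¹ = [[-1, -1], [1, 2]], and A = P·diag(2, -2)·P⁻¹.
Then A^7 = P·diag(128, -128)·P⁻¹ = [[-256, 128], [128, -128]] · [[-1, -1], [1, 2]] = [[384, 512], [-256, -384]].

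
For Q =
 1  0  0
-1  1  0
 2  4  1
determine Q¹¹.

Q = I + N where N = [[0, 0, 0], [-1, 0, 0], [2, 4, 0]] is strictly lower-triangular, so N³ = 0.
(I + N)¹¹ = I + 11·N + 55·N² = [[1, 0, 0], [-11, 1, 0], [-198, 44, 1]].

[[1, 0, 0], [-11, 1, 0], [-198, 44, 1]]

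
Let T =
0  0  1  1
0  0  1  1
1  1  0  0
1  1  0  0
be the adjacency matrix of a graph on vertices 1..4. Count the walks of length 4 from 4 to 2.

The number of length-4 walks from vertex 4 to vertex 2 is entry (4,2) of T⁴, where T is the adjacency matrix.
T² = [[2, 2, 0, 0], [2, 2, 0, 0], [0, 0, 2, 2], [0, 0, 2, 2]]
T³ = [[0, 0, 4, 4], [0, 0, 4, 4], [4, 4, 0, 0], [4, 4, 0, 0]]
T⁴ = [[8, 8, 0, 0], [8, 8, 0, 0], [0, 0, 8, 8], [0, 0, 8, 8]]

0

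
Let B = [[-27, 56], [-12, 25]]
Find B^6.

[[5097, -10192], [2184, -4367]]

tr B = -2 and det B = -3, so the characteristic polynomial is λ² − (-2)λ + (-3) with roots -3 and 1.
Eigenvectors give P = [[7, 2], [3, 1]] with P⁻¹ = [[1, -2], [-3, 7]], and B = P·diag(-3, 1)·P⁻¹.
Then B^6 = P·diag(729, 1)·P⁻¹ = [[5103, 2], [2187, 1]] · [[1, -2], [-3, 7]] = [[5097, -10192], [2184, -4367]].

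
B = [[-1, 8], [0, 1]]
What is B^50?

[[1, 0], [0, 1]]

B² = I (check: tr B = 0 and det B = -1), so B^50 = I since 50 is even.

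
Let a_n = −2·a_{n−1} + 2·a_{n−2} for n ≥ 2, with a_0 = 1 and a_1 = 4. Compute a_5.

144

With companion matrix A = [[−2, 2], [1, 0]], [a_n, a_{n−1}]ᵀ = A·[a_{n−1}, a_{n−2}]ᵀ, so [a_5, a_4]ᵀ = A⁴·[a_1, a_0]ᵀ.
A⁴ = [[44, −32], [−16, 12]], giving [a_5, a_4]ᵀ = [[144], [−52]].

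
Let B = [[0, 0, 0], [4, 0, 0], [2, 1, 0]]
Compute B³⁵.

B is strictly triangular, hence nilpotent: B³ = 0, so B³⁵ = 0.

[[0, 0, 0], [0, 0, 0], [0, 0, 0]]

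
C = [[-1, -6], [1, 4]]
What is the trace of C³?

9

tr C = 3 and det C = 2, so the characteristic polynomial is λ² − (3)λ + (2) with roots 1 and 2.
Eigenvectors give P = [[-3, -2], [1, 1]] with P⁻¹ = [[-1, -2], [1, 3]], and C = P·diag(1, 2)·P⁻¹.
Then C³ = P·diag(1, 8)·P⁻¹ = [[-3, -16], [1, 8]] · [[-1, -2], [1, 3]] = [[-13, -42], [7, 22]].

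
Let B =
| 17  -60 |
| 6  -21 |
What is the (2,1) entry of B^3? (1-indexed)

78

tr B = -4 and det B = 3, so the characteristic polynomial is λ² − (-4)λ + (3) with roots -1 and -3.
Eigenvectors give P = [[10, 3], [3, 1]] with P⁻¹ = [[1, -3], [-3, 10]], and B = P·diag(-1, -3)·P⁻¹.
Then B^3 = P·diag(-1, -27)·P⁻¹ = [[-10, -81], [-3, -27]] · [[1, -3], [-3, 10]] = [[233, -780], [78, -261]].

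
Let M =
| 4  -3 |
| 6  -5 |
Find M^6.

tr M = -1 and det M = -2, so the characteristic polynomial is λ² − (-1)λ + (-2) with roots 1 and -2.
Eigenvectors give P = [[1, -1], [1, -2]] with P⁻¹ = [[2, -1], [1, -1]], and M = P·diag(1, -2)·P⁻¹.
Then M^6 = P·diag(1, 64)·P⁻¹ = [[1, -64], [1, -128]] · [[2, -1], [1, -1]] = [[-62, 63], [-126, 127]].

[[-62, 63], [-126, 127]]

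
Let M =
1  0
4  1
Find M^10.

[[1, 0], [40, 1]]

M = I + N where N = [[0, 0], [4, 0]] is strictly lower-triangular, so N^2 = 0.
(I + N)^10 = I + 10·N = [[1, 0], [40, 1]].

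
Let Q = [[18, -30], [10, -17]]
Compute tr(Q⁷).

tr Q = 1 and det Q = -6, so the characteristic polynomial is λ² − (1)λ + (-6) with roots -2 and 3.
Eigenvectors give P = [[3, 2], [2, 1]] with P⁻¹ = [[-1, 2], [2, -3]], and Q = P·diag(-2, 3)·P⁻¹.
Then Q⁷ = P·diag(-128, 2187)·P⁻¹ = [[-384, 4374], [-256, 2187]] · [[-1, 2], [2, -3]] = [[9132, -13890], [4630, -7073]].

2059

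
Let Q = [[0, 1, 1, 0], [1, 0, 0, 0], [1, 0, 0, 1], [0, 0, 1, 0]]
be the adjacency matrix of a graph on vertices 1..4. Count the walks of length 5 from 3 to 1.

The number of length-5 walks from vertex 3 to vertex 1 is entry (3,1) of Q⁵, where Q is the adjacency matrix.
Q² = [[2, 0, 0, 1], [0, 1, 1, 0], [0, 1, 2, 0], [1, 0, 0, 1]]
Q³ = [[0, 2, 3, 0], [2, 0, 0, 1], [3, 0, 0, 2], [0, 1, 2, 0]]
Q⁴ = [[5, 0, 0, 3], [0, 2, 3, 0], [0, 3, 5, 0], [3, 0, 0, 2]]
Q⁵ = [[0, 5, 8, 0], [5, 0, 0, 3], [8, 0, 0, 5], [0, 3, 5, 0]]

8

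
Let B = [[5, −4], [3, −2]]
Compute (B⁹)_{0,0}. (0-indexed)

2045

tr B = 3 and det B = 2, so the characteristic polynomial is λ² − (3)λ + (2) with roots 1 and 2.
Eigenvectors give P = [[1, 4], [1, 3]] with P⁻¹ = [[−3, 4], [1, −1]], and B = P·diag(1, 2)·P⁻¹.
Then B⁹ = P·diag(1, 512)·P⁻¹ = [[1, 2048], [1, 1536]] · [[−3, 4], [1, −1]] = [[2045, −2044], [1533, −1532]].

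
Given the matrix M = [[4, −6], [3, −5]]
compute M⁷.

[[130, −258], [129, −257]]

tr M = −1 and det M = −2, so the characteristic polynomial is λ² − (−1)λ + (−2) with roots −2 and 1.
Eigenvectors give P = [[−1, 2], [−1, 1]] with P⁻¹ = [[1, −2], [1, −1]], and M = P·diag(−2, 1)·P⁻¹.
Then M⁷ = P·diag(−128, 1)·P⁻¹ = [[128, 2], [128, 1]] · [[1, −2], [1, −1]] = [[130, −258], [129, −257]].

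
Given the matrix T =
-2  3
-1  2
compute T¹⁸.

T² = I (check: tr T = 0 and det T = -1), so T¹⁸ = I since 18 is even.

[[1, 0], [0, 1]]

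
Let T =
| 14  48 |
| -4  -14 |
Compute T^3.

tr T = 0 and det T = -4, so the characteristic polynomial is λ² − (0)λ + (-4) with roots 2 and -2.
Eigenvectors give P = [[4, -3], [-1, 1]] with P⁻¹ = [[1, 3], [1, 4]], and T = P·diag(2, -2)·P⁻¹.
Then T^3 = P·diag(8, -8)·P⁻¹ = [[32, 24], [-8, -8]] · [[1, 3], [1, 4]] = [[56, 192], [-16, -56]].

[[56, 192], [-16, -56]]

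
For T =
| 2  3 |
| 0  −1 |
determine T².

[[4, 3], [0, 1]]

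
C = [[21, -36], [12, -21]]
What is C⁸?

[[6561, 0], [0, 6561]]

tr C = 0 and det C = -9, so the characteristic polynomial is λ² − (0)λ + (-9) with roots -3 and 3.
Eigenvectors give P = [[-3, 2], [-2, 1]] with P⁻¹ = [[1, -2], [2, -3]], and C = P·diag(-3, 3)·P⁻¹.
Then C⁸ = P·diag(6561, 6561)·P⁻¹ = [[-19683, 13122], [-13122, 6561]] · [[1, -2], [2, -3]] = [[6561, 0], [0, 6561]].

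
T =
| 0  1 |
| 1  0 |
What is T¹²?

T² = I (check: tr T = 0 and det T = −1), so T¹² = I since 12 is even.

[[1, 0], [0, 1]]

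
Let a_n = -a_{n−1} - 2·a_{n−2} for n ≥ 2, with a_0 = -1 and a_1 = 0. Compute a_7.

-10

With companion matrix T = [[-1, -2], [1, 0]], [a_n, a_{n−1}]ᵀ = T·[a_{n−1}, a_{n−2}]ᵀ, so [a_7, a_6]ᵀ = T⁶·[a_1, a_0]ᵀ.
T⁶ = [[7, 10], [-5, 2]], giving [a_7, a_6]ᵀ = [[-10], [-2]].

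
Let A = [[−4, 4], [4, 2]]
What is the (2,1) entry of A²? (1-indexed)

−8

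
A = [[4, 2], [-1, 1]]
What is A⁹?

[[38854, 38342], [-19171, -18659]]

tr A = 5 and det A = 6, so the characteristic polynomial is λ² − (5)λ + (6) with roots 3 and 2.
Eigenvectors give P = [[2, -1], [-1, 1]] with P⁻¹ = [[1, 1], [1, 2]], and A = P·diag(3, 2)·P⁻¹.
Then A⁹ = P·diag(19683, 512)·P⁻¹ = [[39366, -512], [-19683, 512]] · [[1, 1], [1, 2]] = [[38854, 38342], [-19171, -18659]].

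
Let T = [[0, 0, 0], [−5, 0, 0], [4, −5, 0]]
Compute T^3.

T is strictly triangular, hence nilpotent: T^3 = 0, so T^3 = 0.

[[0, 0, 0], [0, 0, 0], [0, 0, 0]]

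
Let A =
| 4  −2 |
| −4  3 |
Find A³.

[[152, −90], [−180, 107]]

A² = [[24, −14], [−28, 17]]
A³ = [[152, −90], [−180, 107]]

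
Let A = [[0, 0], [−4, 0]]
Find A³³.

A is strictly triangular, hence nilpotent: A² = 0, so A³³ = 0.

[[0, 0], [0, 0]]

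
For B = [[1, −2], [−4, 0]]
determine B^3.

[[17, −18], [−36, 8]]

B^2 = [[9, −2], [−4, 8]]
B^3 = [[17, −18], [−36, 8]]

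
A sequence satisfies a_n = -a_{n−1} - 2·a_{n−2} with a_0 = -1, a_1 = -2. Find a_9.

40

With companion matrix A = [[-1, -2], [1, 0]], [a_n, a_{n−1}]ᵀ = A·[a_{n−1}, a_{n−2}]ᵀ, so [a_9, a_8]ᵀ = A⁸·[a_1, a_0]ᵀ.
A⁸ = [[-17, -6], [3, -14]], giving [a_9, a_8]ᵀ = [[40], [8]].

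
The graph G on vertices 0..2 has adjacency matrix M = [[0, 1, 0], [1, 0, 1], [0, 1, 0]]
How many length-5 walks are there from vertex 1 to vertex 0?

The number of length-5 walks from vertex 1 to vertex 0 is entry (1,0) of M^5, where M is the adjacency matrix.
M^2 = [[1, 0, 1], [0, 2, 0], [1, 0, 1]]
M^3 = [[0, 2, 0], [2, 0, 2], [0, 2, 0]]
M^4 = [[2, 0, 2], [0, 4, 0], [2, 0, 2]]
M^5 = [[0, 4, 0], [4, 0, 4], [0, 4, 0]]

4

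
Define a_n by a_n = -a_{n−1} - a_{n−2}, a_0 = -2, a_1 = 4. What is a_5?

-2

With companion matrix B = [[-1, -1], [1, 0]], [a_n, a_{n−1}]ᵀ = B·[a_{n−1}, a_{n−2}]ᵀ, so [a_5, a_4]ᵀ = B⁴·[a_1, a_0]ᵀ.
B⁴ = [[-1, -1], [1, 0]], giving [a_5, a_4]ᵀ = [[-2], [4]].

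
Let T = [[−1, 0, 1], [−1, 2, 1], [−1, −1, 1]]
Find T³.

T² = [[0, −1, 0], [−2, 3, 2], [1, −3, −1]]
T³ = [[1, −2, −1], [−3, 4, 3], [3, −5, −3]]

[[1, −2, −1], [−3, 4, 3], [3, −5, −3]]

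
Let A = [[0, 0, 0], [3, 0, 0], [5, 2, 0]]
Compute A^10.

A is strictly triangular, hence nilpotent: A^3 = 0, so A^10 = 0.

[[0, 0, 0], [0, 0, 0], [0, 0, 0]]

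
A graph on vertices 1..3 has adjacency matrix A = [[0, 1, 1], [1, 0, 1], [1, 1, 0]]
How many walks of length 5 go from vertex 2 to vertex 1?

The number of length-5 walks from vertex 2 to vertex 1 is entry (2,1) of A⁵, where A is the adjacency matrix.
A² = [[2, 1, 1], [1, 2, 1], [1, 1, 2]]
A³ = [[2, 3, 3], [3, 2, 3], [3, 3, 2]]
A⁴ = [[6, 5, 5], [5, 6, 5], [5, 5, 6]]
A⁵ = [[10, 11, 11], [11, 10, 11], [11, 11, 10]]

11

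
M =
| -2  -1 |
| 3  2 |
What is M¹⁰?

[[1, 0], [0, 1]]

M² = I (check: tr M = 0 and det M = -1), so M¹⁰ = I since 10 is even.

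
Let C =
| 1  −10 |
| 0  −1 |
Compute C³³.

[[1, −10], [0, −1]]

C² = I (check: tr C = 0 and det C = −1), so C³³ = C since 33 is odd.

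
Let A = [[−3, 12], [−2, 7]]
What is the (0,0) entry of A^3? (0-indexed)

−51

tr A = 4 and det A = 3, so the characteristic polynomial is λ² − (4)λ + (3) with roots 3 and 1.
Eigenvectors give P = [[−2, 3], [−1, 1]] with P⁻¹ = [[1, −3], [1, −2]], and A = P·diag(3, 1)·P⁻¹.
Then A^3 = P·diag(27, 1)·P⁻¹ = [[−54, 3], [−27, 1]] · [[1, −3], [1, −2]] = [[−51, 156], [−26, 79]].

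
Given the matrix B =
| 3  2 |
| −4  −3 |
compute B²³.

[[3, 2], [−4, −3]]

B² = I (check: tr B = 0 and det B = −1), so B²³ = B since 23 is odd.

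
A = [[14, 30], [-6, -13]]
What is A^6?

[[316, 630], [-126, -251]]

tr A = 1 and det A = -2, so the characteristic polynomial is λ² − (1)λ + (-2) with roots 2 and -1.
Eigenvectors give P = [[5, -2], [-2, 1]] with P⁻¹ = [[1, 2], [2, 5]], and A = P·diag(2, -1)·P⁻¹.
Then A^6 = P·diag(64, 1)·P⁻¹ = [[320, -2], [-128, 1]] · [[1, 2], [2, 5]] = [[316, 630], [-126, -251]].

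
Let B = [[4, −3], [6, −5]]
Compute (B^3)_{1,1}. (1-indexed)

tr B = −1 and det B = −2, so the characteristic polynomial is λ² − (−1)λ + (−2) with roots 1 and −2.
Eigenvectors give P = [[1, −1], [1, −2]] with P⁻¹ = [[2, −1], [1, −1]], and B = P·diag(1, −2)·P⁻¹.
Then B^3 = P·diag(1, −8)·P⁻¹ = [[1, 8], [1, 16]] · [[2, −1], [1, −1]] = [[10, −9], [18, −17]].

10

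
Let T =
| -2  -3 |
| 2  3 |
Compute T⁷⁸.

T² = T (a projection; rank 1, trace 1), so T⁷⁸ = T.

[[-2, -3], [2, 3]]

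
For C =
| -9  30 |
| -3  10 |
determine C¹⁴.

C² = C (a projection; rank 1, trace 1), so C¹⁴ = C.

[[-9, 30], [-3, 10]]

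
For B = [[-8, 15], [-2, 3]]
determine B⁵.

tr B = -5 and det B = 6, so the characteristic polynomial is λ² − (-5)λ + (6) with roots -3 and -2.
Eigenvectors give P = [[-3, -5], [-1, -2]] with P⁻¹ = [[-2, 5], [1, -3]], and B = P·diag(-3, -2)·P⁻¹.
Then B⁵ = P·diag(-243, -32)·P⁻¹ = [[729, 160], [243, 64]] · [[-2, 5], [1, -3]] = [[-1298, 3165], [-422, 1023]].

[[-1298, 3165], [-422, 1023]]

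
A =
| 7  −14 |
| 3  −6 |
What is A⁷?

[[7, −14], [3, −6]]

A² = A (a projection; rank 1, trace 1), so A⁷ = A.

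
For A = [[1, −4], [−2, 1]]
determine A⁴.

[[113, −144], [−72, 113]]

A² = [[9, −8], [−4, 9]]
A³ = [[25, −44], [−22, 25]]
A⁴ = [[113, −144], [−72, 113]]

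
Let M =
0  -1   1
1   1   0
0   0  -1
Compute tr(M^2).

0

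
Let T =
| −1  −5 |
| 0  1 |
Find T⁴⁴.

T² = I (check: tr T = 0 and det T = −1), so T⁴⁴ = I since 44 is even.

[[1, 0], [0, 1]]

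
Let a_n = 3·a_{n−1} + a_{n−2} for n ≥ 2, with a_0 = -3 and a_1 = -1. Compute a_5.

With companion matrix B = [[3, 1], [1, 0]], [a_n, a_{n−1}]ᵀ = B·[a_{n−1}, a_{n−2}]ᵀ, so [a_5, a_4]ᵀ = B⁴·[a_1, a_0]ᵀ.
B⁴ = [[109, 33], [33, 10]], giving [a_5, a_4]ᵀ = [[-208], [-63]].

-208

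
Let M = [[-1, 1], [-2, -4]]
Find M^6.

[[-601, -665], [1330, 1394]]

tr M = -5 and det M = 6, so the characteristic polynomial is λ² − (-5)λ + (6) with roots -2 and -3.
Eigenvectors give P = [[-1, -1], [1, 2]] with P⁻¹ = [[-2, -1], [1, 1]], and M = P·diag(-2, -3)·P⁻¹.
Then M^6 = P·diag(64, 729)·P⁻¹ = [[-64, -729], [64, 1458]] · [[-2, -1], [1, 1]] = [[-601, -665], [1330, 1394]].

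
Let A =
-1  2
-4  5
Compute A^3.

[[-25, 26], [-52, 53]]

tr A = 4 and det A = 3, so the characteristic polynomial is λ² − (4)λ + (3) with roots 3 and 1.
Eigenvectors give P = [[-1, 1], [-2, 1]] with P⁻¹ = [[1, -1], [2, -1]], and A = P·diag(3, 1)·P⁻¹.
Then A^3 = P·diag(27, 1)·P⁻¹ = [[-27, 1], [-54, 1]] · [[1, -1], [2, -1]] = [[-25, 26], [-52, 53]].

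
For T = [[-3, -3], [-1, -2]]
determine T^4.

[[219, 285], [95, 124]]

T^2 = [[12, 15], [5, 7]]
T^3 = [[-51, -66], [-22, -29]]
T^4 = [[219, 285], [95, 124]]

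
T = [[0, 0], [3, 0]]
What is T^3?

[[0, 0], [0, 0]]

T is strictly triangular, hence nilpotent: T^2 = 0, so T^3 = 0.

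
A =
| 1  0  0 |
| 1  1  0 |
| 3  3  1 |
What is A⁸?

[[1, 0, 0], [8, 1, 0], [108, 24, 1]]

A = I + N where N = [[0, 0, 0], [1, 0, 0], [3, 3, 0]] is strictly lower-triangular, so N³ = 0.
(I + N)⁸ = I + 8·N + 28·N² = [[1, 0, 0], [8, 1, 0], [108, 24, 1]].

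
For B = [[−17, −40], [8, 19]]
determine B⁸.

tr B = 2 and det B = −3, so the characteristic polynomial is λ² − (2)λ + (−3) with roots 3 and −1.
Eigenvectors give P = [[2, 5], [−1, −2]] with P⁻¹ = [[−2, −5], [1, 2]], and B = P·diag(3, −1)·P⁻¹.
Then B⁸ = P·diag(6561, 1)·P⁻¹ = [[13122, 5], [−6561, −2]] · [[−2, −5], [1, 2]] = [[−26239, −65600], [13120, 32801]].

[[−26239, −65600], [13120, 32801]]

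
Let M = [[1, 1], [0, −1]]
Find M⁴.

M² = I (check: tr M = 0 and det M = −1), so M⁴ = I since 4 is even.

[[1, 0], [0, 1]]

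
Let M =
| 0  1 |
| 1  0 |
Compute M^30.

[[1, 0], [0, 1]]

M² = I (check: tr M = 0 and det M = −1), so M^30 = I since 30 is even.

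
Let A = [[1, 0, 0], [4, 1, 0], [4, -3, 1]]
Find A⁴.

[[1, 0, 0], [16, 1, 0], [-56, -12, 1]]

A = I + N where N = [[0, 0, 0], [4, 0, 0], [4, -3, 0]] is strictly lower-triangular, so N³ = 0.
(I + N)⁴ = I + 4·N + 6·N² = [[1, 0, 0], [16, 1, 0], [-56, -12, 1]].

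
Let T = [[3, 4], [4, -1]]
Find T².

[[25, 8], [8, 17]]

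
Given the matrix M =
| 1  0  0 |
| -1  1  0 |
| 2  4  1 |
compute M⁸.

M = I + N where N = [[0, 0, 0], [-1, 0, 0], [2, 4, 0]] is strictly lower-triangular, so N³ = 0.
(I + N)⁸ = I + 8·N + 28·N² = [[1, 0, 0], [-8, 1, 0], [-96, 32, 1]].

[[1, 0, 0], [-8, 1, 0], [-96, 32, 1]]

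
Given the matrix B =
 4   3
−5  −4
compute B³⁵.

[[4, 3], [−5, −4]]

B² = I (check: tr B = 0 and det B = −1), so B³⁵ = B since 35 is odd.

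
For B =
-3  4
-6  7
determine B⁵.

tr B = 4 and det B = 3, so the characteristic polynomial is λ² − (4)λ + (3) with roots 3 and 1.
Eigenvectors give P = [[2, 1], [3, 1]] with P⁻¹ = [[-1, 1], [3, -2]], and B = P·diag(3, 1)·P⁻¹.
Then B⁵ = P·diag(243, 1)·P⁻¹ = [[486, 1], [729, 1]] · [[-1, 1], [3, -2]] = [[-483, 484], [-726, 727]].

[[-483, 484], [-726, 727]]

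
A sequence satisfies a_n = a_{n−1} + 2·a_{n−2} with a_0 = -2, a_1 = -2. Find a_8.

With companion matrix M = [[1, 2], [1, 0]], [a_n, a_{n−1}]ᵀ = M·[a_{n−1}, a_{n−2}]ᵀ, so [a_8, a_7]ᵀ = M⁷·[a_1, a_0]ᵀ.
M⁷ = [[85, 86], [43, 42]], giving [a_8, a_7]ᵀ = [[-342], [-170]].

-342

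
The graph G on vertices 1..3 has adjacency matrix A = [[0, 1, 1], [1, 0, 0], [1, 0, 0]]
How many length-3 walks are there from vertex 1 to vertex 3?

The number of length-3 walks from vertex 1 to vertex 3 is entry (1,3) of A³, where A is the adjacency matrix.
A² = [[2, 0, 0], [0, 1, 1], [0, 1, 1]]
A³ = [[0, 2, 2], [2, 0, 0], [2, 0, 0]]

2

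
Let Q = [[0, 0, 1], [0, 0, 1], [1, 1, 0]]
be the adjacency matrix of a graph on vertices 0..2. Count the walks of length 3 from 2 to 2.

0

The number of length-3 walks from vertex 2 to vertex 2 is entry (2,2) of Q³, where Q is the adjacency matrix.
Q² = [[1, 1, 0], [1, 1, 0], [0, 0, 2]]
Q³ = [[0, 0, 2], [0, 0, 2], [2, 2, 0]]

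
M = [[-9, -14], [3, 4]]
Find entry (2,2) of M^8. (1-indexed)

-37574

tr M = -5 and det M = 6, so the characteristic polynomial is λ² − (-5)λ + (6) with roots -2 and -3.
Eigenvectors give P = [[2, 7], [-1, -3]] with P⁻¹ = [[-3, -7], [1, 2]], and M = P·diag(-2, -3)·P⁻¹.
Then M^8 = P·diag(256, 6561)·P⁻¹ = [[512, 45927], [-256, -19683]] · [[-3, -7], [1, 2]] = [[44391, 88270], [-18915, -37574]].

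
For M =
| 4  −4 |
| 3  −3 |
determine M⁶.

M² = M (a projection; rank 1, trace 1), so M⁶ = M.

[[4, −4], [3, −3]]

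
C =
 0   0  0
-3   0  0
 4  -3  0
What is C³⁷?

C is strictly triangular, hence nilpotent: C³ = 0, so C³⁷ = 0.

[[0, 0, 0], [0, 0, 0], [0, 0, 0]]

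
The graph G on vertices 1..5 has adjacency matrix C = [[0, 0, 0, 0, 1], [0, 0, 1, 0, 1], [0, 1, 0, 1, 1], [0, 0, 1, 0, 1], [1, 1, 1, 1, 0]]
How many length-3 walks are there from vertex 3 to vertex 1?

The number of length-3 walks from vertex 3 to vertex 1 is entry (3,1) of C^3, where C is the adjacency matrix.
C^2 = [[1, 1, 1, 1, 0], [1, 2, 1, 2, 1], [1, 1, 3, 1, 2], [1, 2, 1, 2, 1], [0, 1, 2, 1, 4]]
C^3 = [[0, 1, 2, 1, 4], [1, 2, 5, 2, 6], [2, 5, 4, 5, 6], [1, 2, 5, 2, 6], [4, 6, 6, 6, 4]]

2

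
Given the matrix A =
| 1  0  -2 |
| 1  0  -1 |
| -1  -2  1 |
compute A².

[[3, 4, -4], [2, 2, -3], [-4, -2, 5]]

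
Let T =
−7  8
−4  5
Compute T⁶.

[[1457, −1456], [728, −727]]

tr T = −2 and det T = −3, so the characteristic polynomial is λ² − (−2)λ + (−3) with roots −3 and 1.
Eigenvectors give P = [[−2, −1], [−1, −1]] with P⁻¹ = [[−1, 1], [1, −2]], and T = P·diag(−3, 1)·P⁻¹.
Then T⁶ = P·diag(729, 1)·P⁻¹ = [[−1458, −1], [−729, −1]] · [[−1, 1], [1, −2]] = [[1457, −1456], [728, −727]].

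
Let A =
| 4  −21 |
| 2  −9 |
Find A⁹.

[[114514, −402591], [38342, −134709]]

tr A = −5 and det A = 6, so the characteristic polynomial is λ² − (−5)λ + (6) with roots −2 and −3.
Eigenvectors give P = [[7, 3], [2, 1]] with P⁻¹ = [[1, −3], [−2, 7]], and A = P·diag(−2, −3)·P⁻¹.
Then A⁹ = P·diag(−512, −19683)·P⁻¹ = [[−3584, −59049], [−1024, −19683]] · [[1, −3], [−2, 7]] = [[114514, −402591], [38342, −134709]].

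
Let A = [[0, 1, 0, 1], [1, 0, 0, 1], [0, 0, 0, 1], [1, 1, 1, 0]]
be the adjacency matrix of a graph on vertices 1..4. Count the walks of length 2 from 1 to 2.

The number of length-2 walks from vertex 1 to vertex 2 is entry (1,2) of A^2, where A is the adjacency matrix.
A^2 = [[2, 1, 1, 1], [1, 2, 1, 1], [1, 1, 1, 0], [1, 1, 0, 3]]

1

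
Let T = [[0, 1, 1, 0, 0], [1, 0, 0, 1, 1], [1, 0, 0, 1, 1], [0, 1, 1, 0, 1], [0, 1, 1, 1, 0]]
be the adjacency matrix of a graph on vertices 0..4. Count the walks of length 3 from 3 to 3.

4

The number of length-3 walks from vertex 3 to vertex 3 is entry (3,3) of T³, where T is the adjacency matrix.
T² = [[2, 0, 0, 2, 2], [0, 3, 3, 1, 1], [0, 3, 3, 1, 1], [2, 1, 1, 3, 2], [2, 1, 1, 2, 3]]
T³ = [[0, 6, 6, 2, 2], [6, 2, 2, 7, 7], [6, 2, 2, 7, 7], [2, 7, 7, 4, 5], [2, 7, 7, 5, 4]]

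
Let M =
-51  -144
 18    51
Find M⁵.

[[-4131, -11664], [1458, 4131]]

tr M = 0 and det M = -9, so the characteristic polynomial is λ² − (0)λ + (-9) with roots -3 and 3.
Eigenvectors give P = [[3, -8], [-1, 3]] with P⁻¹ = [[3, 8], [1, 3]], and M = P·diag(-3, 3)·P⁻¹.
Then M⁵ = P·diag(-243, 243)·P⁻¹ = [[-729, -1944], [243, 729]] · [[3, 8], [1, 3]] = [[-4131, -11664], [1458, 4131]].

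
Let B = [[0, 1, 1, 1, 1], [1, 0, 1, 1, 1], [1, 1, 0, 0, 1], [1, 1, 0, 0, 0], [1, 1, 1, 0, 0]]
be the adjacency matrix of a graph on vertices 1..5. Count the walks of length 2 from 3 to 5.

The number of length-2 walks from vertex 3 to vertex 5 is entry (3,5) of B², where B is the adjacency matrix.
B² = [[4, 3, 2, 1, 2], [3, 4, 2, 1, 2], [2, 2, 3, 2, 2], [1, 1, 2, 2, 2], [2, 2, 2, 2, 3]]

2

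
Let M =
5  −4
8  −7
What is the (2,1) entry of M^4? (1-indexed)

−160

tr M = −2 and det M = −3, so the characteristic polynomial is λ² − (−2)λ + (−3) with roots 1 and −3.
Eigenvectors give P = [[−1, −1], [−1, −2]] with P⁻¹ = [[−2, 1], [1, −1]], and M = P·diag(1, −3)·P⁻¹.
Then M^4 = P·diag(1, 81)·P⁻¹ = [[−1, −81], [−1, −162]] · [[−2, 1], [1, −1]] = [[−79, 80], [−160, 161]].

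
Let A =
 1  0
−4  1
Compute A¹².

A = I + N where N = [[0, 0], [−4, 0]] is strictly lower-triangular, so N² = 0.
(I + N)¹² = I + 12·N = [[1, 0], [−48, 1]].

[[1, 0], [−48, 1]]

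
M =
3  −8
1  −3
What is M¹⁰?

M² = I (check: tr M = 0 and det M = −1), so M¹⁰ = I since 10 is even.

[[1, 0], [0, 1]]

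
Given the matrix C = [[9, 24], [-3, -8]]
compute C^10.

C² = C (a projection; rank 1, trace 1), so C^10 = C.

[[9, 24], [-3, -8]]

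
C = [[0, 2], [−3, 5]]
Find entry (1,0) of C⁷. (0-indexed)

tr C = 5 and det C = 6, so the characteristic polynomial is λ² − (5)λ + (6) with roots 2 and 3.
Eigenvectors give P = [[1, 2], [1, 3]] with P⁻¹ = [[3, −2], [−1, 1]], and C = P·diag(2, 3)·P⁻¹.
Then C⁷ = P·diag(128, 2187)·P⁻¹ = [[128, 4374], [128, 6561]] · [[3, −2], [−1, 1]] = [[−3990, 4118], [−6177, 6305]].

−6177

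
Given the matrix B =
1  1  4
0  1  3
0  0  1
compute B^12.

[[1, 12, 246], [0, 1, 36], [0, 0, 1]]

B = I + N where N = [[0, 1, 4], [0, 0, 3], [0, 0, 0]] is strictly upper-triangular, so N^3 = 0.
(I + N)^12 = I + 12·N + 66·N^2 = [[1, 12, 246], [0, 1, 36], [0, 0, 1]].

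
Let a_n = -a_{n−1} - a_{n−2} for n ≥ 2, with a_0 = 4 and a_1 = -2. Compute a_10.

With companion matrix A = [[-1, -1], [1, 0]], [a_n, a_{n−1}]ᵀ = A·[a_{n−1}, a_{n−2}]ᵀ, so [a_10, a_9]ᵀ = A⁹·[a_1, a_0]ᵀ.
A⁹ = [[1, 0], [0, 1]], giving [a_10, a_9]ᵀ = [[-2], [4]].

-2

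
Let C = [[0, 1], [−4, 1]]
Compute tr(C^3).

C^2 = [[−4, 1], [−4, −3]]
C^3 = [[−4, −3], [12, −7]]

−11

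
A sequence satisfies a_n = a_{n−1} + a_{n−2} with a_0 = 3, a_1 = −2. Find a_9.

With companion matrix A = [[1, 1], [1, 0]], [a_n, a_{n−1}]ᵀ = A·[a_{n−1}, a_{n−2}]ᵀ, so [a_9, a_8]ᵀ = A^8·[a_1, a_0]ᵀ.
A^8 = [[34, 21], [21, 13]], giving [a_9, a_8]ᵀ = [[−5], [−3]].

−5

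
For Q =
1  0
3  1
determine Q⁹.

[[1, 0], [27, 1]]

Q = I + N where N = [[0, 0], [3, 0]] is strictly lower-triangular, so N² = 0.
(I + N)⁹ = I + 9·N = [[1, 0], [27, 1]].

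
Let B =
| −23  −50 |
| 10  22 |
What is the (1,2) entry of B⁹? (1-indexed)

−201950

tr B = −1 and det B = −6, so the characteristic polynomial is λ² − (−1)λ + (−6) with roots −3 and 2.
Eigenvectors give P = [[5, −2], [−2, 1]] with P⁻¹ = [[1, 2], [2, 5]], and B = P·diag(−3, 2)·P⁻¹.
Then B⁹ = P·diag(−19683, 512)·P⁻¹ = [[−98415, −1024], [39366, 512]] · [[1, 2], [2, 5]] = [[−100463, −201950], [40390, 81292]].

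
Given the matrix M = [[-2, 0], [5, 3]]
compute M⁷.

[[-128, 0], [2315, 2187]]

tr M = 1 and det M = -6, so the characteristic polynomial is λ² − (1)λ + (-6) with roots 3 and -2.
Eigenvectors give P = [[0, -1], [1, 1]] with P⁻¹ = [[1, 1], [-1, 0]], and M = P·diag(3, -2)·P⁻¹.
Then M⁷ = P·diag(2187, -128)·P⁻¹ = [[0, 128], [2187, -128]] · [[1, 1], [-1, 0]] = [[-128, 0], [2315, 2187]].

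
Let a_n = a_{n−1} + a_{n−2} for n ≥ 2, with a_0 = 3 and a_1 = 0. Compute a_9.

63

With companion matrix Q = [[1, 1], [1, 0]], [a_n, a_{n−1}]ᵀ = Q·[a_{n−1}, a_{n−2}]ᵀ, so [a_9, a_8]ᵀ = Q⁸·[a_1, a_0]ᵀ.
Q⁸ = [[34, 21], [21, 13]], giving [a_9, a_8]ᵀ = [[63], [39]].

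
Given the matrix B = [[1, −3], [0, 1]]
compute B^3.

[[1, −9], [0, 1]]

B = I + N where N = [[0, −3], [0, 0]] is strictly upper-triangular, so N^2 = 0.
(I + N)^3 = I + 3·N = [[1, −9], [0, 1]].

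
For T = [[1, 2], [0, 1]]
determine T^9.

[[1, 18], [0, 1]]

T = I + N where N = [[0, 2], [0, 0]] is strictly upper-triangular, so N^2 = 0.
(I + N)^9 = I + 9·N = [[1, 18], [0, 1]].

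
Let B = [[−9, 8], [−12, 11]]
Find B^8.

[[−13119, 13120], [−19680, 19681]]

tr B = 2 and det B = −3, so the characteristic polynomial is λ² − (2)λ + (−3) with roots −1 and 3.
Eigenvectors give P = [[1, 2], [1, 3]] with P⁻¹ = [[3, −2], [−1, 1]], and B = P·diag(−1, 3)·P⁻¹.
Then B^8 = P·diag(1, 6561)·P⁻¹ = [[1, 13122], [1, 19683]] · [[3, −2], [−1, 1]] = [[−13119, 13120], [−19680, 19681]].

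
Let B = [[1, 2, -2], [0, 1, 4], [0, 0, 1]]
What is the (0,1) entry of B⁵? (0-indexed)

10

B = I + N where N = [[0, 2, -2], [0, 0, 4], [0, 0, 0]] is strictly upper-triangular, so N³ = 0.
(I + N)⁵ = I + 5·N + 10·N² = [[1, 10, 70], [0, 1, 20], [0, 0, 1]].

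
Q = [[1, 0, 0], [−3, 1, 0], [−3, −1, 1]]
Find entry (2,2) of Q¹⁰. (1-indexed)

Q = I + N where N = [[0, 0, 0], [−3, 0, 0], [−3, −1, 0]] is strictly lower-triangular, so N³ = 0.
(I + N)¹⁰ = I + 10·N + 45·N² = [[1, 0, 0], [−30, 1, 0], [105, −10, 1]].

1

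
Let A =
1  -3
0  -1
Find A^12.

A² = I (check: tr A = 0 and det A = -1), so A^12 = I since 12 is even.

[[1, 0], [0, 1]]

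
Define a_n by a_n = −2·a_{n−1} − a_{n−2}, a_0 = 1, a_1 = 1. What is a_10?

With companion matrix T = [[−2, −1], [1, 0]], [a_n, a_{n−1}]ᵀ = T·[a_{n−1}, a_{n−2}]ᵀ, so [a_10, a_9]ᵀ = T^9·[a_1, a_0]ᵀ.
T^9 = [[−10, −9], [9, 8]], giving [a_10, a_9]ᵀ = [[−19], [17]].

−19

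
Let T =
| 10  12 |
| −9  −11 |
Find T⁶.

tr T = −1 and det T = −2, so the characteristic polynomial is λ² − (−1)λ + (−2) with roots 1 and −2.
Eigenvectors give P = [[4, −1], [−3, 1]] with P⁻¹ = [[1, 1], [3, 4]], and T = P·diag(1, −2)·P⁻¹.
Then T⁶ = P·diag(1, 64)·P⁻¹ = [[4, −64], [−3, 64]] · [[1, 1], [3, 4]] = [[−188, −252], [189, 253]].

[[−188, −252], [189, 253]]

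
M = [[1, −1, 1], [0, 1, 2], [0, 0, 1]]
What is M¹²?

[[1, −12, −120], [0, 1, 24], [0, 0, 1]]

M = I + N where N = [[0, −1, 1], [0, 0, 2], [0, 0, 0]] is strictly upper-triangular, so N³ = 0.
(I + N)¹² = I + 12·N + 66·N² = [[1, −12, −120], [0, 1, 24], [0, 0, 1]].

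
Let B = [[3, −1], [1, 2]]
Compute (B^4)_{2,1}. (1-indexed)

55

B^2 = [[8, −5], [5, 3]]
B^3 = [[19, −18], [18, 1]]
B^4 = [[39, −55], [55, −16]]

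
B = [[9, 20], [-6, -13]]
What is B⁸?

[[-32799, -65600], [19680, 39361]]

tr B = -4 and det B = 3, so the characteristic polynomial is λ² − (-4)λ + (3) with roots -1 and -3.
Eigenvectors give P = [[-2, -5], [1, 3]] with P⁻¹ = [[-3, -5], [1, 2]], and B = P·diag(-1, -3)·P⁻¹.
Then B⁸ = P·diag(1, 6561)·P⁻¹ = [[-2, -32805], [1, 19683]] · [[-3, -5], [1, 2]] = [[-32799, -65600], [19680, 39361]].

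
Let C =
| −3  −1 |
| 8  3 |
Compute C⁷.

C² = I (check: tr C = 0 and det C = −1), so C⁷ = C since 7 is odd.

[[−3, −1], [8, 3]]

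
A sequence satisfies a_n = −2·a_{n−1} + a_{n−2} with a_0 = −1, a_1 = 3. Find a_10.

−8119

With companion matrix T = [[−2, 1], [1, 0]], [a_n, a_{n−1}]ᵀ = T·[a_{n−1}, a_{n−2}]ᵀ, so [a_10, a_9]ᵀ = T⁹·[a_1, a_0]ᵀ.
T⁹ = [[−2378, 985], [985, −408]], giving [a_10, a_9]ᵀ = [[−8119], [3363]].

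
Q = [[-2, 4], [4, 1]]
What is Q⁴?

[[416, -148], [-148, 305]]

Q² = [[20, -4], [-4, 17]]
Q³ = [[-56, 76], [76, 1]]
Q⁴ = [[416, -148], [-148, 305]]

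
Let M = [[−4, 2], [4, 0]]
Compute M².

[[24, −8], [−16, 8]]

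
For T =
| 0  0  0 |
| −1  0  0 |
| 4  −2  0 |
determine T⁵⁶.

[[0, 0, 0], [0, 0, 0], [0, 0, 0]]

T is strictly triangular, hence nilpotent: T³ = 0, so T⁵⁶ = 0.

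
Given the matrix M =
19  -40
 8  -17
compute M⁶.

tr M = 2 and det M = -3, so the characteristic polynomial is λ² − (2)λ + (-3) with roots -1 and 3.
Eigenvectors give P = [[-2, 5], [-1, 2]] with P⁻¹ = [[2, -5], [1, -2]], and M = P·diag(-1, 3)·P⁻¹.
Then M⁶ = P·diag(1, 729)·P⁻¹ = [[-2, 3645], [-1, 1458]] · [[2, -5], [1, -2]] = [[3641, -7280], [1456, -2911]].

[[3641, -7280], [1456, -2911]]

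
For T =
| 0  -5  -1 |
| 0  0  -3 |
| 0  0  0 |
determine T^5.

T is strictly triangular, hence nilpotent: T^3 = 0, so T^5 = 0.

[[0, 0, 0], [0, 0, 0], [0, 0, 0]]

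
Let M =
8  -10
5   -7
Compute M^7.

[[4502, -4630], [2315, -2443]]

tr M = 1 and det M = -6, so the characteristic polynomial is λ² − (1)λ + (-6) with roots 3 and -2.
Eigenvectors give P = [[2, 1], [1, 1]] with P⁻¹ = [[1, -1], [-1, 2]], and M = P·diag(3, -2)·P⁻¹.
Then M^7 = P·diag(2187, -128)·P⁻¹ = [[4374, -128], [2187, -128]] · [[1, -1], [-1, 2]] = [[4502, -4630], [2315, -2443]].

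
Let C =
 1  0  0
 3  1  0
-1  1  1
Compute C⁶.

[[1, 0, 0], [18, 1, 0], [39, 6, 1]]

C = I + N where N = [[0, 0, 0], [3, 0, 0], [-1, 1, 0]] is strictly lower-triangular, so N³ = 0.
(I + N)⁶ = I + 6·N + 15·N² = [[1, 0, 0], [18, 1, 0], [39, 6, 1]].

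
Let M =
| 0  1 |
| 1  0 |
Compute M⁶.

M² = I (check: tr M = 0 and det M = -1), so M⁶ = I since 6 is even.

[[1, 0], [0, 1]]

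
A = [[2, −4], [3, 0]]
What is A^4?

A^2 = [[−8, −8], [6, −12]]
A^3 = [[−40, 32], [−24, −24]]
A^4 = [[16, 160], [−120, 96]]

[[16, 160], [−120, 96]]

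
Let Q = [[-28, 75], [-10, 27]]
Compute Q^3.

tr Q = -1 and det Q = -6, so the characteristic polynomial is λ² − (-1)λ + (-6) with roots 2 and -3.
Eigenvectors give P = [[-5, 3], [-2, 1]] with P⁻¹ = [[1, -3], [2, -5]], and Q = P·diag(2, -3)·P⁻¹.
Then Q^3 = P·diag(8, -27)·P⁻¹ = [[-40, -81], [-16, -27]] · [[1, -3], [2, -5]] = [[-202, 525], [-70, 183]].

[[-202, 525], [-70, 183]]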